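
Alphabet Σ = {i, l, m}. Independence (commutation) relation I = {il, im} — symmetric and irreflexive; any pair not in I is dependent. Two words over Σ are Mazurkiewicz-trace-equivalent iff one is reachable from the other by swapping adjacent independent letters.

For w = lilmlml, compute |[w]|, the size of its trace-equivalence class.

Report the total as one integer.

drop 0:l onto floor
drop 1:i onto floor
drop 2:l onto {0:l}
drop 3:m onto {2:l}
drop 4:l onto {3:m}
drop 5:m onto {4:l}
drop 6:l onto {5:m}
ground layer = {0:l, 1:i}
drop-orders for the pieces not yet dropped (sum over which currently-grounded one goes next):
  1 to go: {1} 1  {6} 1
  2 to go: {1,6} 2  {5,6} 1
  3 to go: {1,5,6} 3  {4,5,6} 1
  4 to go: {1,4,5,6} 4  {3,4,5,6} 1
  5 to go: {1,3,4,5,6} 5  {2,3,4,5,6} 1
  if 0:l drops first: 6 orders
  if 1:i drops first: 1 orders
heap linearizations: 7

7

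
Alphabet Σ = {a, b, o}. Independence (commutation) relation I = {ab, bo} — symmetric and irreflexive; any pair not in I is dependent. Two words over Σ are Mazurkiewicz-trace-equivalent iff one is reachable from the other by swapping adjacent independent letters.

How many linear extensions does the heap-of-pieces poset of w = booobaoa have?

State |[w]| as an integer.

drop 0:b onto floor
drop 1:o onto floor
drop 2:o onto {1:o}
drop 3:o onto {2:o}
drop 4:b onto {0:b}
drop 5:a onto {3:o}
drop 6:o onto {5:a}
drop 7:a onto {6:o}
ground layer = {0:b, 1:o}
drop-orders for the pieces not yet dropped (sum over which currently-grounded one goes next):
  1 to go: {4} 1  {7} 1
  2 to go: {0,4} 1  {4,7} 2  {6,7} 1
  3 to go: {0,4,7} 3  {4,6,7} 3  {5,6,7} 1
  4 to go: {0,4,6,7} 6  {3,5,6,7} 1  {4,5,6,7} 4
  5 to go: {0,4,5,6,7} 10  {2,3,5,6,7} 1  {3,4,5,6,7} 5
  6 to go: {0,3,4,5,6,7} 15  {1,2,3,5,6,7} 1  {2,3,4,5,6,7} 6
  if 0:b drops first: 7 orders
  if 1:o drops first: 21 orders
heap linearizations: 28

28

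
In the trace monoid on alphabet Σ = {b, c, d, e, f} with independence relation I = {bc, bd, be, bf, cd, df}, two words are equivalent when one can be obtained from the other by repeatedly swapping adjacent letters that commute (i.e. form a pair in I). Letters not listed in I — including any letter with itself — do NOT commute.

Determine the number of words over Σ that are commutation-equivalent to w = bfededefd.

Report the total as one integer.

18

#0=b has no predecessor
#1=f has no predecessor
#2=e depends on [1:f]
#3=d depends on [2:e]
#4=e depends on [3:d]
#5=d depends on [4:e]
#6=e depends on [5:d]
#7=f depends on [6:e]
#8=d depends on [6:e]
sources: [0:b, 1:f]
N(rest) = Σ N(rest − s) over sources s of rest; N(one piece) = 1:
  size 1 → [0]=1  [7]=1  [8]=1
  size 2 → [0,7]=2  [0,8]=2  [7,8]=2
  size 3 → [0,7,8]=6  [6,7,8]=2
  size 4 → [0,6,7,8]=8  [5,6,7,8]=2
  size 5 → [0,5,6,7,8]=10  [4,5,6,7,8]=2
  size 6 → [0,4,5,6,7,8]=12  [3,4,5,6,7,8]=2
  size 7 → [0,3,4,5,6,7,8]=14  [2,3,4,5,6,7,8]=2
  first=0(b) contributes 2
  first=1(f) contributes 16
|[w]| = 18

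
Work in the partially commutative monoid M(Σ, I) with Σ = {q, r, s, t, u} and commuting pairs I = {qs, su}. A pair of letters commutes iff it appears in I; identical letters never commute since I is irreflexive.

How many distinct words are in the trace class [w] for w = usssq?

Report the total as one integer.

piece 0:u — minimal
piece 1:s — minimal
piece 2:s rests on {1:s}
piece 3:s rests on {2:s}
piece 4:q rests on {0:u}
minimal pieces: {0:u, 1:s}
ways to finish when only these pieces remain (= sum over removing one remaining piece with nothing left below it):
  1 left: {3}→1  {4}→1
  2 left: {0,4}→1  {2,3}→1  {3,4}→2
  3 left: {0,3,4}→3  {1,2,3}→1  {2,3,4}→3
  placing 0:u first → 4 extensions
  placing 1:s first → 6 extensions
total linear extensions = 10

10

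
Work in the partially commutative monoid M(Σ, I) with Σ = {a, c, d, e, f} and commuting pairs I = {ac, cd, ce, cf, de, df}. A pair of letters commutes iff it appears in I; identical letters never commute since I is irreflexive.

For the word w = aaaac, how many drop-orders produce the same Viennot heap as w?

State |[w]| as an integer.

#0=a has no predecessor
#1=a depends on [0:a]
#2=a depends on [1:a]
#3=a depends on [2:a]
#4=c has no predecessor
sources: [0:a, 4:c]
N(rest) = Σ N(rest − s) over sources s of rest; N(one piece) = 1:
  size 1 → [3]=1  [4]=1
  size 2 → [2,3]=1  [3,4]=2
  size 3 → [1,2,3]=1  [2,3,4]=3
  first=0(a) contributes 4
  first=4(c) contributes 1
|[w]| = 5

5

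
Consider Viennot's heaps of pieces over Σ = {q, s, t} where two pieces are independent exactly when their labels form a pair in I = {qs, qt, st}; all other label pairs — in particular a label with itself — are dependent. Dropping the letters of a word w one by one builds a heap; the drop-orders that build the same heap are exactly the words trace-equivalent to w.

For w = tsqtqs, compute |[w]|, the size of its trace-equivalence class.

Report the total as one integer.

90

piece 0:t — minimal
piece 1:s — minimal
piece 2:q — minimal
piece 3:t rests on {0:t}
piece 4:q rests on {2:q}
piece 5:s rests on {1:s}
minimal pieces: {0:t, 1:s, 2:q}
ways to finish when only these pieces remain (= sum over removing one remaining piece with nothing left below it):
  1 left: {3}→1  {4}→1  {5}→1
  2 left: {0,3}→1  {1,5}→1  {2,4}→1  {3,4}→2  {3,5}→2  {4,5}→2
  3 left: {0,3,4}→3  {0,3,5}→3  {1,3,5}→3  {1,4,5}→3  {2,3,4}→3  {2,4,5}→3  {3,4,5}→6
  4 left: {0,1,3,5}→6  {0,2,3,4}→6  {0,3,4,5}→12  {1,2,4,5}→6  {1,3,4,5}→12  {2,3,4,5}→12
  placing 0:t first → 30 extensions
  placing 1:s first → 30 extensions
  placing 2:q first → 30 extensions
total linear extensions = 90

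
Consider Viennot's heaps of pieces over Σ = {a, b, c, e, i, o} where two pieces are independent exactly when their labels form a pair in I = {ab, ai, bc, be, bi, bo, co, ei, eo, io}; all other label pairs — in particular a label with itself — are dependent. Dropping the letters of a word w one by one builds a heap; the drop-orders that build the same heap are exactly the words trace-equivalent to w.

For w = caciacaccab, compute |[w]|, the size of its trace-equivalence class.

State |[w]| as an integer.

22

drop 0:c onto floor
drop 1:a onto {0:c}
drop 2:c onto {1:a}
drop 3:i onto {2:c}
drop 4:a onto {2:c}
drop 5:c onto {3:i, 4:a}
drop 6:a onto {5:c}
drop 7:c onto {6:a}
drop 8:c onto {7:c}
drop 9:a onto {8:c}
drop 10:b onto floor
ground layer = {0:c, 10:b}
drop-orders for the pieces not yet dropped (sum over which currently-grounded one goes next):
  1 to go: {9} 1  {10} 1
  2 to go: {8,9} 1  {9,10} 2
  3 to go: {7,8,9} 1  {8,9,10} 3
  4 to go: {6,7,8,9} 1  {7,8,9,10} 4
  5 to go: {5,6,7,8,9} 1  {6,7,8,9,10} 5
  6 to go: {3,5,6,7,8,9} 1  {4,5,6,7,8,9} 1  {5,6,7,8,9,10} 6
  7 to go: {3,4,5,6,7,8,9} 2  {3,5,6,7,8,9,10} 7  {4,5,6,7,8,9,10} 7
  8 to go: {2,3,4,5,6,7,8,9} 2  {3,4,5,6,7,8,9,10} 16
  9 to go: {1,2,3,4,5,6,7,8,9} 2  {2,3,4,5,6,7,8,9,10} 18
  if 0:c drops first: 20 orders
  if 10:b drops first: 2 orders
heap linearizations: 22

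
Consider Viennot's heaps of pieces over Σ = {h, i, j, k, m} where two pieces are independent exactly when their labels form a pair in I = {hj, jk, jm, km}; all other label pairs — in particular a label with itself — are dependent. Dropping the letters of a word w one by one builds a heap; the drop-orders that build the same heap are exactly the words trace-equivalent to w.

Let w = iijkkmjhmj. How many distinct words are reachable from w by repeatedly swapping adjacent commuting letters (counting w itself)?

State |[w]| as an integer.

168

0(i) covers ∅
1(i) covers 0:i
2(j) covers 1:i
3(k) covers 1:i
4(k) covers 3:k
5(m) covers 1:i
6(j) covers 2:j
7(h) covers 4:k, 5:m
8(m) covers 7:h
9(j) covers 6:j
floor of heap: 0:i
completions by unplaced set U, small U first (add the entries for U minus each lowest piece of U):
  |U|=1: {8}:1  {9}:1
  |U|=2: {6,9}:1  {7,8}:1  {8,9}:2
  |U|=3: {2,6,9}:1  {4,7,8}:1  {5,7,8}:1  {6,8,9}:3  {7,8,9}:3
  |U|=4: {2,6,8,9}:4  {3,4,7,8}:1  {4,5,7,8}:2  {4,7,8,9}:4  {5,7,8,9}:4  {6,7,8,9}:6
  |U|=5: {2,6,7,8,9}:10  {3,4,5,7,8}:3  {3,4,7,8,9}:5  {4,5,7,8,9}:10  {4,6,7,8,9}:10  {5,6,7,8,9}:10
  |U|=6: {2,4,6,7,8,9}:20  {2,5,6,7,8,9}:20  {3,4,5,7,8,9}:18  {3,4,6,7,8,9}:15  {4,5,6,7,8,9}:30
  |U|=7: {2,3,4,6,7,8,9}:35  {2,4,5,6,7,8,9}:70  {3,4,5,6,7,8,9}:63
  |U|=8: {2,3,4,5,6,7,8,9}:168
  start at 0(i): 168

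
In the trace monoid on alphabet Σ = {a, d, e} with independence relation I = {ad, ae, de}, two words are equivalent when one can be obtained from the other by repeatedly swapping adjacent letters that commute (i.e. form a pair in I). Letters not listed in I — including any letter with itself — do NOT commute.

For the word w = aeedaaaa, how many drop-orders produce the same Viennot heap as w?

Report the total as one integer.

168

0(a) covers ∅
1(e) covers ∅
2(e) covers 1:e
3(d) covers ∅
4(a) covers 0:a
5(a) covers 4:a
6(a) covers 5:a
7(a) covers 6:a
floor of heap: 0:a, 1:e, 3:d
completions by unplaced set U, small U first (add the entries for U minus each lowest piece of U):
  |U|=1: {2}:1  {3}:1  {7}:1
  |U|=2: {1,2}:1  {2,3}:2  {2,7}:2  {3,7}:2  {6,7}:1
  |U|=3: {1,2,3}:3  {1,2,7}:3  {2,3,7}:6  {2,6,7}:3  {3,6,7}:3  {5,6,7}:1
  |U|=4: {1,2,3,7}:12  {1,2,6,7}:6  {2,3,6,7}:12  {2,5,6,7}:4  {3,5,6,7}:4  {4,5,6,7}:1
  |U|=5: {0,4,5,6,7}:1  {1,2,3,6,7}:30  {1,2,5,6,7}:10  {2,3,5,6,7}:20  {2,4,5,6,7}:5  {3,4,5,6,7}:5
  |U|=6: {0,2,4,5,6,7}:6  {0,3,4,5,6,7}:6  {1,2,3,5,6,7}:60  {1,2,4,5,6,7}:15  {2,3,4,5,6,7}:30
  start at 0(a): 105
  start at 1(e): 42
  start at 3(d): 21
sum over floor = 168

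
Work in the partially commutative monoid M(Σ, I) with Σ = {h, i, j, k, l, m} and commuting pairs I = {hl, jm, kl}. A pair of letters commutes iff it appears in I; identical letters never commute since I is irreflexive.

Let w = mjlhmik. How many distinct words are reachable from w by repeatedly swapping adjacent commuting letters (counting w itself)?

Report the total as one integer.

4

drop 0:m onto floor
drop 1:j onto floor
drop 2:l onto {0:m, 1:j}
drop 3:h onto {0:m, 1:j}
drop 4:m onto {2:l, 3:h}
drop 5:i onto {4:m}
drop 6:k onto {5:i}
ground layer = {0:m, 1:j}
drop-orders for the pieces not yet dropped (sum over which currently-grounded one goes next):
  1 to go: {6} 1
  2 to go: {5,6} 1
  3 to go: {4,5,6} 1
  4 to go: {2,4,5,6} 1  {3,4,5,6} 1
  5 to go: {2,3,4,5,6} 2
  if 0:m drops first: 2 orders
  if 1:j drops first: 2 orders
heap linearizations: 4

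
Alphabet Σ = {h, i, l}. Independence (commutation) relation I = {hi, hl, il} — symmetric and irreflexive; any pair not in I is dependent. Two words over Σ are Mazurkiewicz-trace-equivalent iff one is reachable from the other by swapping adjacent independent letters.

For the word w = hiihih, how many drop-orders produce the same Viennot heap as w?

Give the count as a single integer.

20

piece 0:h — minimal
piece 1:i — minimal
piece 2:i rests on {1:i}
piece 3:h rests on {0:h}
piece 4:i rests on {2:i}
piece 5:h rests on {3:h}
minimal pieces: {0:h, 1:i}
ways to finish when only these pieces remain (= sum over removing one remaining piece with nothing left below it):
  1 left: {4}→1  {5}→1
  2 left: {2,4}→1  {3,5}→1  {4,5}→2
  3 left: {0,3,5}→1  {1,2,4}→1  {2,4,5}→3  {3,4,5}→3
  4 left: {0,3,4,5}→4  {1,2,4,5}→4  {2,3,4,5}→6
  placing 0:h first → 10 extensions
  placing 1:i first → 10 extensions
total linear extensions = 20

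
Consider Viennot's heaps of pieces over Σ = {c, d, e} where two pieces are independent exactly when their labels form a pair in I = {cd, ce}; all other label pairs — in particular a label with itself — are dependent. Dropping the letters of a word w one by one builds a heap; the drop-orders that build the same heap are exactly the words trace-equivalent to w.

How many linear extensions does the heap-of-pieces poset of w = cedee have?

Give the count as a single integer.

5

#0=c has no predecessor
#1=e has no predecessor
#2=d depends on [1:e]
#3=e depends on [2:d]
#4=e depends on [3:e]
sources: [0:c, 1:e]
N(rest) = Σ N(rest − s) over sources s of rest; N(one piece) = 1:
  size 1 → [0]=1  [4]=1
  size 2 → [0,4]=2  [3,4]=1
  size 3 → [0,3,4]=3  [2,3,4]=1
  first=0(c) contributes 1
  first=1(e) contributes 4
|[w]| = 5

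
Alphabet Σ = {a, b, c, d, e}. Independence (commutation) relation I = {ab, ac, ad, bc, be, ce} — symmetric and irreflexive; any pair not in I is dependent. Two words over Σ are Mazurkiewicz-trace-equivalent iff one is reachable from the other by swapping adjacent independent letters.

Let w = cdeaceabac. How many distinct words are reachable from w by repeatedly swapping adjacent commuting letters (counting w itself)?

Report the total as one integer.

drop 0:c onto floor
drop 1:d onto {0:c}
drop 2:e onto {1:d}
drop 3:a onto {2:e}
drop 4:c onto {1:d}
drop 5:e onto {3:a}
drop 6:a onto {5:e}
drop 7:b onto {1:d}
drop 8:a onto {6:a}
drop 9:c onto {4:c}
ground layer = {0:c}
drop-orders for the pieces not yet dropped (sum over which currently-grounded one goes next):
  1 to go: {7} 1  {8} 1  {9} 1
  2 to go: {4,9} 1  {6,8} 1  {7,8} 2  {7,9} 2  {8,9} 2
  3 to go: {4,7,9} 3  {4,8,9} 3  {5,6,8} 1  {6,7,8} 3  {6,8,9} 3  {7,8,9} 6
  4 to go: {3,5,6,8} 1  {4,6,8,9} 6  {4,7,8,9} 12  {5,6,7,8} 4  {5,6,8,9} 4  {6,7,8,9} 12
  5 to go: {2,3,5,6,8} 1  {3,5,6,7,8} 5  {3,5,6,8,9} 5  {4,5,6,8,9} 10  {4,6,7,8,9} 30  {5,6,7,8,9} 20
  6 to go: {2,3,5,6,7,8} 6  {2,3,5,6,8,9} 6  {3,4,5,6,8,9} 15  {3,5,6,7,8,9} 30  {4,5,6,7,8,9} 60
  7 to go: {2,3,4,5,6,8,9} 21  {2,3,5,6,7,8,9} 42  {3,4,5,6,7,8,9} 105
  8 to go: {2,3,4,5,6,7,8,9} 168
  if 0:c drops first: 168 orders

168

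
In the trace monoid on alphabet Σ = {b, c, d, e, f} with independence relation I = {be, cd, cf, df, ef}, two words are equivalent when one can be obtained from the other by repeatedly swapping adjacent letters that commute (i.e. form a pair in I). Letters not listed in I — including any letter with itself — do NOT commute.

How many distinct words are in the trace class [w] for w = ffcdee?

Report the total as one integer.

0(f) covers ∅
1(f) covers 0:f
2(c) covers ∅
3(d) covers ∅
4(e) covers 2:c, 3:d
5(e) covers 4:e
floor of heap: 0:f, 2:c, 3:d
completions by unplaced set U, small U first (add the entries for U minus each lowest piece of U):
  |U|=1: {1}:1  {5}:1
  |U|=2: {0,1}:1  {1,5}:2  {4,5}:1
  |U|=3: {0,1,5}:3  {1,4,5}:3  {2,4,5}:1  {3,4,5}:1
  |U|=4: {0,1,4,5}:6  {1,2,4,5}:4  {1,3,4,5}:4  {2,3,4,5}:2
  start at 0(f): 10
  start at 2(c): 10
  start at 3(d): 10
sum over floor = 30

30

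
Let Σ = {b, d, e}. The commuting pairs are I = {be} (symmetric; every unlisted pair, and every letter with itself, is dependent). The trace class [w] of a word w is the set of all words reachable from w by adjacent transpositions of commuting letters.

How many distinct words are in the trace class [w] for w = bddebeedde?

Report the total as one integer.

4

#0=b has no predecessor
#1=d depends on [0:b]
#2=d depends on [1:d]
#3=e depends on [2:d]
#4=b depends on [2:d]
#5=e depends on [3:e]
#6=e depends on [5:e]
#7=d depends on [4:b, 6:e]
#8=d depends on [7:d]
#9=e depends on [8:d]
sources: [0:b]
N(rest) = Σ N(rest − s) over sources s of rest; N(one piece) = 1:
  size 1 → [9]=1
  size 2 → [8,9]=1
  size 3 → [7,8,9]=1
  size 4 → [4,7,8,9]=1  [6,7,8,9]=1
  size 5 → [4,6,7,8,9]=2  [5,6,7,8,9]=1
  size 6 → [3,5,6,7,8,9]=1  [4,5,6,7,8,9]=3
  size 7 → [3,4,5,6,7,8,9]=4
  size 8 → [2,3,4,5,6,7,8,9]=4
  first=0(b) contributes 4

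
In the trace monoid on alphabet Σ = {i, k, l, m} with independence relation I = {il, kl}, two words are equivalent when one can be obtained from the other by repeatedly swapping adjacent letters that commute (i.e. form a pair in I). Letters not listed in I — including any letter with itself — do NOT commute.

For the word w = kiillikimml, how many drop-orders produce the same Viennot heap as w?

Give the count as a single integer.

28

0(k) covers ∅
1(i) covers 0:k
2(i) covers 1:i
3(l) covers ∅
4(l) covers 3:l
5(i) covers 2:i
6(k) covers 5:i
7(i) covers 6:k
8(m) covers 4:l, 7:i
9(m) covers 8:m
10(l) covers 9:m
floor of heap: 0:k, 3:l
completions by unplaced set U, small U first (add the entries for U minus each lowest piece of U):
  |U|=1: {10}:1
  |U|=2: {9,10}:1
  |U|=3: {8,9,10}:1
  |U|=4: {4,8,9,10}:1  {7,8,9,10}:1
  |U|=5: {3,4,8,9,10}:1  {4,7,8,9,10}:2  {6,7,8,9,10}:1
  |U|=6: {3,4,7,8,9,10}:3  {4,6,7,8,9,10}:3  {5,6,7,8,9,10}:1
  |U|=7: {2,5,6,7,8,9,10}:1  {3,4,6,7,8,9,10}:6  {4,5,6,7,8,9,10}:4
  |U|=8: {1,2,5,6,7,8,9,10}:1  {2,4,5,6,7,8,9,10}:5  {3,4,5,6,7,8,9,10}:10
  |U|=9: {0,1,2,5,6,7,8,9,10}:1  {1,2,4,5,6,7,8,9,10}:6  {2,3,4,5,6,7,8,9,10}:15
  start at 0(k): 21
  start at 3(l): 7
sum over floor = 28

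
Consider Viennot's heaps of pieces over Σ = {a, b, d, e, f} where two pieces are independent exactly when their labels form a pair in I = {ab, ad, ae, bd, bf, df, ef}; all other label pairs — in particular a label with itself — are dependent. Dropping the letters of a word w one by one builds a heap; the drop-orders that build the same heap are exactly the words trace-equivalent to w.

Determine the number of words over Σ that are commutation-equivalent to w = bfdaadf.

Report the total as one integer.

drop 0:b onto floor
drop 1:f onto floor
drop 2:d onto floor
drop 3:a onto {1:f}
drop 4:a onto {3:a}
drop 5:d onto {2:d}
drop 6:f onto {4:a}
ground layer = {0:b, 1:f, 2:d}
drop-orders for the pieces not yet dropped (sum over which currently-grounded one goes next):
  1 to go: {0} 1  {5} 1  {6} 1
  2 to go: {0,5} 2  {0,6} 2  {2,5} 1  {4,6} 1  {5,6} 2
  3 to go: {0,2,5} 3  {0,4,6} 3  {0,5,6} 6  {2,5,6} 3  {3,4,6} 1  {4,5,6} 3
  4 to go: {0,2,5,6} 12  {0,3,4,6} 4  {0,4,5,6} 12  {1,3,4,6} 1  {2,4,5,6} 6  {3,4,5,6} 4
  5 to go: {0,1,3,4,6} 5  {0,2,4,5,6} 30  {0,3,4,5,6} 20  {1,3,4,5,6} 5  {2,3,4,5,6} 10
  if 0:b drops first: 15 orders
  if 1:f drops first: 60 orders
  if 2:d drops first: 30 orders
heap linearizations: 105

105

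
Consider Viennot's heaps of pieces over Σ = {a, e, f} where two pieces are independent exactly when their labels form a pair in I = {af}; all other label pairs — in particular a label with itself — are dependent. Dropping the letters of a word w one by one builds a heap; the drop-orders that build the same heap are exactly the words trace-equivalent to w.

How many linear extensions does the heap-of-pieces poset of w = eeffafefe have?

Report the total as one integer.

4

piece 0:e — minimal
piece 1:e rests on {0:e}
piece 2:f rests on {1:e}
piece 3:f rests on {2:f}
piece 4:a rests on {1:e}
piece 5:f rests on {3:f}
piece 6:e rests on {4:a, 5:f}
piece 7:f rests on {6:e}
piece 8:e rests on {7:f}
minimal pieces: {0:e}
ways to finish when only these pieces remain (= sum over removing one remaining piece with nothing left below it):
  1 left: {8}→1
  2 left: {7,8}→1
  3 left: {6,7,8}→1
  4 left: {4,6,7,8}→1  {5,6,7,8}→1
  5 left: {3,5,6,7,8}→1  {4,5,6,7,8}→2
  6 left: {2,3,5,6,7,8}→1  {3,4,5,6,7,8}→3
  7 left: {2,3,4,5,6,7,8}→4
  placing 0:e first → 4 extensions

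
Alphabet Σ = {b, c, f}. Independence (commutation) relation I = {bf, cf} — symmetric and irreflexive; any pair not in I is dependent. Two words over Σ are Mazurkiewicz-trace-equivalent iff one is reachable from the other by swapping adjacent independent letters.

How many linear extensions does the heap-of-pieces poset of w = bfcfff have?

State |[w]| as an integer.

15

piece 0:b — minimal
piece 1:f — minimal
piece 2:c rests on {0:b}
piece 3:f rests on {1:f}
piece 4:f rests on {3:f}
piece 5:f rests on {4:f}
minimal pieces: {0:b, 1:f}
ways to finish when only these pieces remain (= sum over removing one remaining piece with nothing left below it):
  1 left: {2}→1  {5}→1
  2 left: {0,2}→1  {2,5}→2  {4,5}→1
  3 left: {0,2,5}→3  {2,4,5}→3  {3,4,5}→1
  4 left: {0,2,4,5}→6  {1,3,4,5}→1  {2,3,4,5}→4
  placing 0:b first → 5 extensions
  placing 1:f first → 10 extensions
total linear extensions = 15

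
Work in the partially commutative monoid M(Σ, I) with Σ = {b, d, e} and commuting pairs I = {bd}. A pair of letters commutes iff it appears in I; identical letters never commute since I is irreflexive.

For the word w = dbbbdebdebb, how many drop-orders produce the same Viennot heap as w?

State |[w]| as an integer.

#0=d has no predecessor
#1=b has no predecessor
#2=b depends on [1:b]
#3=b depends on [2:b]
#4=d depends on [0:d]
#5=e depends on [3:b, 4:d]
#6=b depends on [5:e]
#7=d depends on [5:e]
#8=e depends on [6:b, 7:d]
#9=b depends on [8:e]
#10=b depends on [9:b]
sources: [0:d, 1:b]
N(rest) = Σ N(rest − s) over sources s of rest; N(one piece) = 1:
  size 1 → [10]=1
  size 2 → [9,10]=1
  size 3 → [8,9,10]=1
  size 4 → [6,8,9,10]=1  [7,8,9,10]=1
  size 5 → [6,7,8,9,10]=2
  size 6 → [5,6,7,8,9,10]=2
  size 7 → [3,5,6,7,8,9,10]=2  [4,5,6,7,8,9,10]=2
  size 8 → [0,4,5,6,7,8,9,10]=2  [2,3,5,6,7,8,9,10]=2  [3,4,5,6,7,8,9,10]=4
  size 9 → [0,3,4,5,6,7,8,9,10]=6  [1,2,3,5,6,7,8,9,10]=2  [2,3,4,5,6,7,8,9,10]=6
  first=0(d) contributes 8
  first=1(b) contributes 12
|[w]| = 20

20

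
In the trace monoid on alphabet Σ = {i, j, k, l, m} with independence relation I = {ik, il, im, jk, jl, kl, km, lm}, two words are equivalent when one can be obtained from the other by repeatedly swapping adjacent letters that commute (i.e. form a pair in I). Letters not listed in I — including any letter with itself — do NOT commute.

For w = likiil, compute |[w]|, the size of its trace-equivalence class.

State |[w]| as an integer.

60

drop 0:l onto floor
drop 1:i onto floor
drop 2:k onto floor
drop 3:i onto {1:i}
drop 4:i onto {3:i}
drop 5:l onto {0:l}
ground layer = {0:l, 1:i, 2:k}
drop-orders for the pieces not yet dropped (sum over which currently-grounded one goes next):
  1 to go: {2} 1  {4} 1  {5} 1
  2 to go: {0,5} 1  {2,4} 2  {2,5} 2  {3,4} 1  {4,5} 2
  3 to go: {0,2,5} 3  {0,4,5} 3  {1,3,4} 1  {2,3,4} 3  {2,4,5} 6  {3,4,5} 3
  4 to go: {0,2,4,5} 12  {0,3,4,5} 6  {1,2,3,4} 4  {1,3,4,5} 4  {2,3,4,5} 12
  if 0:l drops first: 20 orders
  if 1:i drops first: 30 orders
  if 2:k drops first: 10 orders
heap linearizations: 60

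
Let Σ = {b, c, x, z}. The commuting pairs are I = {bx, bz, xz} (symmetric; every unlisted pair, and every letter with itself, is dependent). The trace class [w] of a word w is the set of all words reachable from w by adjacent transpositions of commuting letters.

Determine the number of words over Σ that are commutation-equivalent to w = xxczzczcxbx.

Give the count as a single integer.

3

#0=x has no predecessor
#1=x depends on [0:x]
#2=c depends on [1:x]
#3=z depends on [2:c]
#4=z depends on [3:z]
#5=c depends on [4:z]
#6=z depends on [5:c]
#7=c depends on [6:z]
#8=x depends on [7:c]
#9=b depends on [7:c]
#10=x depends on [8:x]
sources: [0:x]
N(rest) = Σ N(rest − s) over sources s of rest; N(one piece) = 1:
  size 1 → [9]=1  [10]=1
  size 2 → [8,10]=1  [9,10]=2
  size 3 → [8,9,10]=3
  size 4 → [7,8,9,10]=3
  size 5 → [6,7,8,9,10]=3
  size 6 → [5,6,7,8,9,10]=3
  size 7 → [4,5,6,7,8,9,10]=3
  size 8 → [3,4,5,6,7,8,9,10]=3
  size 9 → [2,3,4,5,6,7,8,9,10]=3
  first=0(x) contributes 3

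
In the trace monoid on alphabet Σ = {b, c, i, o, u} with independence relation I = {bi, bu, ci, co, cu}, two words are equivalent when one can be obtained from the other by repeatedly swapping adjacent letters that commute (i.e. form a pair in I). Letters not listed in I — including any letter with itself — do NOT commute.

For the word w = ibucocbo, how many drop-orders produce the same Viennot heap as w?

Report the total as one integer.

#0=i has no predecessor
#1=b has no predecessor
#2=u depends on [0:i]
#3=c depends on [1:b]
#4=o depends on [1:b, 2:u]
#5=c depends on [3:c]
#6=b depends on [4:o, 5:c]
#7=o depends on [6:b]
sources: [0:i, 1:b]
N(rest) = Σ N(rest − s) over sources s of rest; N(one piece) = 1:
  size 1 → [7]=1
  size 2 → [6,7]=1
  size 3 → [4,6,7]=1  [5,6,7]=1
  size 4 → [2,4,6,7]=1  [3,5,6,7]=1  [4,5,6,7]=2
  size 5 → [0,2,4,6,7]=1  [2,4,5,6,7]=3  [3,4,5,6,7]=3
  size 6 → [0,2,4,5,6,7]=4  [1,3,4,5,6,7]=3  [2,3,4,5,6,7]=6
  first=0(i) contributes 9
  first=1(b) contributes 10
|[w]| = 19

19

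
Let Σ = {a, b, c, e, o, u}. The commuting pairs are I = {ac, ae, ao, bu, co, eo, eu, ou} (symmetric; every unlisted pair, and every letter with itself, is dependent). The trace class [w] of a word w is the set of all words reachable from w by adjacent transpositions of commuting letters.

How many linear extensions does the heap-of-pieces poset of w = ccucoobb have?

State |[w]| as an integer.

piece 0:c — minimal
piece 1:c rests on {0:c}
piece 2:u rests on {1:c}
piece 3:c rests on {2:u}
piece 4:o — minimal
piece 5:o rests on {4:o}
piece 6:b rests on {3:c, 5:o}
piece 7:b rests on {6:b}
minimal pieces: {0:c, 4:o}
ways to finish when only these pieces remain (= sum over removing one remaining piece with nothing left below it):
  1 left: {7}→1
  2 left: {6,7}→1
  3 left: {3,6,7}→1  {5,6,7}→1
  4 left: {2,3,6,7}→1  {3,5,6,7}→2  {4,5,6,7}→1
  5 left: {1,2,3,6,7}→1  {2,3,5,6,7}→3  {3,4,5,6,7}→3
  6 left: {0,1,2,3,6,7}→1  {1,2,3,5,6,7}→4  {2,3,4,5,6,7}→6
  placing 0:c first → 10 extensions
  placing 4:o first → 5 extensions
total linear extensions = 15

15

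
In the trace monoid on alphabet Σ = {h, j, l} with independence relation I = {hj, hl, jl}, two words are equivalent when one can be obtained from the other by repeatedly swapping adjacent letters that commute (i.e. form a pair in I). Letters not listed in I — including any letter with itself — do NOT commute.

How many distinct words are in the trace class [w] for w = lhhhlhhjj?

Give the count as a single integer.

#0=l has no predecessor
#1=h has no predecessor
#2=h depends on [1:h]
#3=h depends on [2:h]
#4=l depends on [0:l]
#5=h depends on [3:h]
#6=h depends on [5:h]
#7=j has no predecessor
#8=j depends on [7:j]
sources: [0:l, 1:h, 7:j]
N(rest) = Σ N(rest − s) over sources s of rest; N(one piece) = 1:
  size 1 → [4]=1  [6]=1  [8]=1
  size 2 → [0,4]=1  [4,6]=2  [4,8]=2  [5,6]=1  [6,8]=2  [7,8]=1
  size 3 → [0,4,6]=3  [0,4,8]=3  [3,5,6]=1  [4,5,6]=3  [4,6,8]=6  [4,7,8]=3  [5,6,8]=3  [6,7,8]=3
  size 4 → [0,4,5,6]=6  [0,4,6,8]=12  [0,4,7,8]=6  [2,3,5,6]=1  [3,4,5,6]=4  [3,5,6,8]=4  [4,5,6,8]=12  [4,6,7,8]=12  [5,6,7,8]=6
  size 5 → [0,3,4,5,6]=10  [0,4,5,6,8]=30  [0,4,6,7,8]=30  [1,2,3,5,6]=1  [2,3,4,5,6]=5  [2,3,5,6,8]=5  [3,4,5,6,8]=20  [3,5,6,7,8]=10  [4,5,6,7,8]=30
  size 6 → [0,2,3,4,5,6]=15  [0,3,4,5,6,8]=60  [0,4,5,6,7,8]=90  [1,2,3,4,5,6]=6  [1,2,3,5,6,8]=6  [2,3,4,5,6,8]=30  [2,3,5,6,7,8]=15  [3,4,5,6,7,8]=60
  size 7 → [0,1,2,3,4,5,6]=21  [0,2,3,4,5,6,8]=105  [0,3,4,5,6,7,8]=210  [1,2,3,4,5,6,8]=42  [1,2,3,5,6,7,8]=21  [2,3,4,5,6,7,8]=105
  first=0(l) contributes 168
  first=1(h) contributes 420
  first=7(j) contributes 168
|[w]| = 756

756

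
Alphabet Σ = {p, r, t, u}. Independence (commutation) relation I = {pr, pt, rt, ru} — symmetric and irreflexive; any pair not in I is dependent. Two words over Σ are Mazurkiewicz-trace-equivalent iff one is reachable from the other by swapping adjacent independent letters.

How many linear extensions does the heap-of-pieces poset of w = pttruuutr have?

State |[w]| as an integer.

piece 0:p — minimal
piece 1:t — minimal
piece 2:t rests on {1:t}
piece 3:r — minimal
piece 4:u rests on {0:p, 2:t}
piece 5:u rests on {4:u}
piece 6:u rests on {5:u}
piece 7:t rests on {6:u}
piece 8:r rests on {3:r}
minimal pieces: {0:p, 1:t, 3:r}
ways to finish when only these pieces remain (= sum over removing one remaining piece with nothing left below it):
  1 left: {7}→1  {8}→1
  2 left: {3,8}→1  {6,7}→1  {7,8}→2
  3 left: {3,7,8}→3  {5,6,7}→1  {6,7,8}→3
  4 left: {3,6,7,8}→6  {4,5,6,7}→1  {5,6,7,8}→4
  5 left: {0,4,5,6,7}→1  {2,4,5,6,7}→1  {3,5,6,7,8}→10  {4,5,6,7,8}→5
  6 left: {0,2,4,5,6,7}→2  {0,4,5,6,7,8}→6  {1,2,4,5,6,7}→1  {2,4,5,6,7,8}→6  {3,4,5,6,7,8}→15
  7 left: {0,1,2,4,5,6,7}→3  {0,2,4,5,6,7,8}→14  {0,3,4,5,6,7,8}→21  {1,2,4,5,6,7,8}→7  {2,3,4,5,6,7,8}→21
  placing 0:p first → 28 extensions
  placing 1:t first → 56 extensions
  placing 3:r first → 24 extensions
total linear extensions = 108

108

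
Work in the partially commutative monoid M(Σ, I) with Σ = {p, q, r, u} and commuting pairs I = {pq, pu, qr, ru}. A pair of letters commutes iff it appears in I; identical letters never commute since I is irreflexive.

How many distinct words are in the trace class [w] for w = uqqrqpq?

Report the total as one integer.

piece 0:u — minimal
piece 1:q rests on {0:u}
piece 2:q rests on {1:q}
piece 3:r — minimal
piece 4:q rests on {2:q}
piece 5:p rests on {3:r}
piece 6:q rests on {4:q}
minimal pieces: {0:u, 3:r}
ways to finish when only these pieces remain (= sum over removing one remaining piece with nothing left below it):
  1 left: {5}→1  {6}→1
  2 left: {3,5}→1  {4,6}→1  {5,6}→2
  3 left: {2,4,6}→1  {3,5,6}→3  {4,5,6}→3
  4 left: {1,2,4,6}→1  {2,4,5,6}→4  {3,4,5,6}→6
  5 left: {0,1,2,4,6}→1  {1,2,4,5,6}→5  {2,3,4,5,6}→10
  placing 0:u first → 15 extensions
  placing 3:r first → 6 extensions
total linear extensions = 21

21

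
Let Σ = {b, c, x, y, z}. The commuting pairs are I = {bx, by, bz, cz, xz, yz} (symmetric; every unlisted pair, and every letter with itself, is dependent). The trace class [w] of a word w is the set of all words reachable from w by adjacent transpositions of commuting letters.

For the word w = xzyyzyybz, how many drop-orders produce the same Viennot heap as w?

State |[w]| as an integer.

504

piece 0:x — minimal
piece 1:z — minimal
piece 2:y rests on {0:x}
piece 3:y rests on {2:y}
piece 4:z rests on {1:z}
piece 5:y rests on {3:y}
piece 6:y rests on {5:y}
piece 7:b — minimal
piece 8:z rests on {4:z}
minimal pieces: {0:x, 1:z, 7:b}
ways to finish when only these pieces remain (= sum over removing one remaining piece with nothing left below it):
  1 left: {6}→1  {7}→1  {8}→1
  2 left: {4,8}→1  {5,6}→1  {6,7}→2  {6,8}→2  {7,8}→2
  3 left: {1,4,8}→1  {3,5,6}→1  {4,6,8}→3  {4,7,8}→3  {5,6,7}→3  {5,6,8}→3  {6,7,8}→6
  4 left: {1,4,6,8}→4  {1,4,7,8}→4  {2,3,5,6}→1  {3,5,6,7}→4  {3,5,6,8}→4  {4,5,6,8}→6  {4,6,7,8}→12  {5,6,7,8}→12
  5 left: {0,2,3,5,6}→1  {1,4,5,6,8}→10  {1,4,6,7,8}→20  {2,3,5,6,7}→5  {2,3,5,6,8}→5  {3,4,5,6,8}→10  {3,5,6,7,8}→20  {4,5,6,7,8}→30
  6 left: {0,2,3,5,6,7}→6  {0,2,3,5,6,8}→6  {1,3,4,5,6,8}→20  {1,4,5,6,7,8}→60  {2,3,4,5,6,8}→15  {2,3,5,6,7,8}→30  {3,4,5,6,7,8}→60
  7 left: {0,2,3,4,5,6,8}→21  {0,2,3,5,6,7,8}→42  {1,2,3,4,5,6,8}→35  {1,3,4,5,6,7,8}→140  {2,3,4,5,6,7,8}→105
  placing 0:x first → 280 extensions
  placing 1:z first → 168 extensions
  placing 7:b first → 56 extensions
total linear extensions = 504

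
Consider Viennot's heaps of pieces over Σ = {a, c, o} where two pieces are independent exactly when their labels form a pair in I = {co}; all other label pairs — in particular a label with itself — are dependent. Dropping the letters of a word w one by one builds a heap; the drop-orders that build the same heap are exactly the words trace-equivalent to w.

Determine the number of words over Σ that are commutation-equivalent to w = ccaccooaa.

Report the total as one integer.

6

0(c) covers ∅
1(c) covers 0:c
2(a) covers 1:c
3(c) covers 2:a
4(c) covers 3:c
5(o) covers 2:a
6(o) covers 5:o
7(a) covers 4:c, 6:o
8(a) covers 7:a
floor of heap: 0:c
completions by unplaced set U, small U first (add the entries for U minus each lowest piece of U):
  |U|=1: {8}:1
  |U|=2: {7,8}:1
  |U|=3: {4,7,8}:1  {6,7,8}:1
  |U|=4: {3,4,7,8}:1  {4,6,7,8}:2  {5,6,7,8}:1
  |U|=5: {3,4,6,7,8}:3  {4,5,6,7,8}:3
  |U|=6: {3,4,5,6,7,8}:6
  |U|=7: {2,3,4,5,6,7,8}:6
  start at 0(c): 6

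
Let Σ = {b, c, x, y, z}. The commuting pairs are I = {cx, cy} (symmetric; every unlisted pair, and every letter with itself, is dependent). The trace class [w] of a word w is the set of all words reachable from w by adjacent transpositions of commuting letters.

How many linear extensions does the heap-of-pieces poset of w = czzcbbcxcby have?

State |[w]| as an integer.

piece 0:c — minimal
piece 1:z rests on {0:c}
piece 2:z rests on {1:z}
piece 3:c rests on {2:z}
piece 4:b rests on {3:c}
piece 5:b rests on {4:b}
piece 6:c rests on {5:b}
piece 7:x rests on {5:b}
piece 8:c rests on {6:c}
piece 9:b rests on {7:x, 8:c}
piece 10:y rests on {9:b}
minimal pieces: {0:c}
ways to finish when only these pieces remain (= sum over removing one remaining piece with nothing left below it):
  1 left: {10}→1
  2 left: {9,10}→1
  3 left: {7,9,10}→1  {8,9,10}→1
  4 left: {6,8,9,10}→1  {7,8,9,10}→2
  5 left: {6,7,8,9,10}→3
  6 left: {5,6,7,8,9,10}→3
  7 left: {4,5,6,7,8,9,10}→3
  8 left: {3,4,5,6,7,8,9,10}→3
  9 left: {2,3,4,5,6,7,8,9,10}→3
  placing 0:c first → 3 extensions

3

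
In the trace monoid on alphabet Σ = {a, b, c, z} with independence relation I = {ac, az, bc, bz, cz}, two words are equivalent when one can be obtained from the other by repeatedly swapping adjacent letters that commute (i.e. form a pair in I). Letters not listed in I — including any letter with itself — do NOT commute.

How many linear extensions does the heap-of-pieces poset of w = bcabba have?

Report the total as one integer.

6

piece 0:b — minimal
piece 1:c — minimal
piece 2:a rests on {0:b}
piece 3:b rests on {2:a}
piece 4:b rests on {3:b}
piece 5:a rests on {4:b}
minimal pieces: {0:b, 1:c}
ways to finish when only these pieces remain (= sum over removing one remaining piece with nothing left below it):
  1 left: {1}→1  {5}→1
  2 left: {1,5}→2  {4,5}→1
  3 left: {1,4,5}→3  {3,4,5}→1
  4 left: {1,3,4,5}→4  {2,3,4,5}→1
  placing 0:b first → 5 extensions
  placing 1:c first → 1 extensions
total linear extensions = 6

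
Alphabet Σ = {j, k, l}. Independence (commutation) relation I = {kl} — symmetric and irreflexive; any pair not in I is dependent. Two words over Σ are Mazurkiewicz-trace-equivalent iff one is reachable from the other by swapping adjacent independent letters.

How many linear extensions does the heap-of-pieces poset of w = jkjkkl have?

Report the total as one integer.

0(j) covers ∅
1(k) covers 0:j
2(j) covers 1:k
3(k) covers 2:j
4(k) covers 3:k
5(l) covers 2:j
floor of heap: 0:j
completions by unplaced set U, small U first (add the entries for U minus each lowest piece of U):
  |U|=1: {4}:1  {5}:1
  |U|=2: {3,4}:1  {4,5}:2
  |U|=3: {3,4,5}:3
  |U|=4: {2,3,4,5}:3
  start at 0(j): 3

3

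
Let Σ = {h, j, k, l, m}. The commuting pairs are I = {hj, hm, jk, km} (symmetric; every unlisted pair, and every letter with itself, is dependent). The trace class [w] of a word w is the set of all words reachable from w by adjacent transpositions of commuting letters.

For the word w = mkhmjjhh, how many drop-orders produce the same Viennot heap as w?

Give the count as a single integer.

drop 0:m onto floor
drop 1:k onto floor
drop 2:h onto {1:k}
drop 3:m onto {0:m}
drop 4:j onto {3:m}
drop 5:j onto {4:j}
drop 6:h onto {2:h}
drop 7:h onto {6:h}
ground layer = {0:m, 1:k}
drop-orders for the pieces not yet dropped (sum over which currently-grounded one goes next):
  1 to go: {5} 1  {7} 1
  2 to go: {4,5} 1  {5,7} 2  {6,7} 1
  3 to go: {2,6,7} 1  {3,4,5} 1  {4,5,7} 3  {5,6,7} 3
  4 to go: {0,3,4,5} 1  {1,2,6,7} 1  {2,5,6,7} 4  {3,4,5,7} 4  {4,5,6,7} 6
  5 to go: {0,3,4,5,7} 5  {1,2,5,6,7} 5  {2,4,5,6,7} 10  {3,4,5,6,7} 10
  6 to go: {0,3,4,5,6,7} 15  {1,2,4,5,6,7} 15  {2,3,4,5,6,7} 20
  if 0:m drops first: 35 orders
  if 1:k drops first: 35 orders
heap linearizations: 70

70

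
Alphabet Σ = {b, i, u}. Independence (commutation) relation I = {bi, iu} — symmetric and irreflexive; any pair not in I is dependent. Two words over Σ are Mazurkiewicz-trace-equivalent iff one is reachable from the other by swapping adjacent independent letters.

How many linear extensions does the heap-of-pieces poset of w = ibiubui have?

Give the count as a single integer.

#0=i has no predecessor
#1=b has no predecessor
#2=i depends on [0:i]
#3=u depends on [1:b]
#4=b depends on [3:u]
#5=u depends on [4:b]
#6=i depends on [2:i]
sources: [0:i, 1:b]
N(rest) = Σ N(rest − s) over sources s of rest; N(one piece) = 1:
  size 1 → [5]=1  [6]=1
  size 2 → [2,6]=1  [4,5]=1  [5,6]=2
  size 3 → [0,2,6]=1  [2,5,6]=3  [3,4,5]=1  [4,5,6]=3
  size 4 → [0,2,5,6]=4  [1,3,4,5]=1  [2,4,5,6]=6  [3,4,5,6]=4
  size 5 → [0,2,4,5,6]=10  [1,3,4,5,6]=5  [2,3,4,5,6]=10
  first=0(i) contributes 15
  first=1(b) contributes 20
|[w]| = 35

35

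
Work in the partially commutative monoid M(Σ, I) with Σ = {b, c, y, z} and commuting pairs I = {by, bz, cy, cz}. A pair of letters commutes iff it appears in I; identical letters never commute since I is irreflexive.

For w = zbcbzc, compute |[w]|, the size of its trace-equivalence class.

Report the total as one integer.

15

piece 0:z — minimal
piece 1:b — minimal
piece 2:c rests on {1:b}
piece 3:b rests on {2:c}
piece 4:z rests on {0:z}
piece 5:c rests on {3:b}
minimal pieces: {0:z, 1:b}
ways to finish when only these pieces remain (= sum over removing one remaining piece with nothing left below it):
  1 left: {4}→1  {5}→1
  2 left: {0,4}→1  {3,5}→1  {4,5}→2
  3 left: {0,4,5}→3  {2,3,5}→1  {3,4,5}→3
  4 left: {0,3,4,5}→6  {1,2,3,5}→1  {2,3,4,5}→4
  placing 0:z first → 5 extensions
  placing 1:b first → 10 extensions
total linear extensions = 15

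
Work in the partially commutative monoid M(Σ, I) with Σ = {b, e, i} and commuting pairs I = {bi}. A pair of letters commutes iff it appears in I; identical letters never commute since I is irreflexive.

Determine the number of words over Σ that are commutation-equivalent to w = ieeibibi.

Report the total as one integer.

#0=i has no predecessor
#1=e depends on [0:i]
#2=e depends on [1:e]
#3=i depends on [2:e]
#4=b depends on [2:e]
#5=i depends on [3:i]
#6=b depends on [4:b]
#7=i depends on [5:i]
sources: [0:i]
N(rest) = Σ N(rest − s) over sources s of rest; N(one piece) = 1:
  size 1 → [6]=1  [7]=1
  size 2 → [4,6]=1  [5,7]=1  [6,7]=2
  size 3 → [3,5,7]=1  [4,6,7]=3  [5,6,7]=3
  size 4 → [3,5,6,7]=4  [4,5,6,7]=6
  size 5 → [3,4,5,6,7]=10
  size 6 → [2,3,4,5,6,7]=10
  first=0(i) contributes 10

10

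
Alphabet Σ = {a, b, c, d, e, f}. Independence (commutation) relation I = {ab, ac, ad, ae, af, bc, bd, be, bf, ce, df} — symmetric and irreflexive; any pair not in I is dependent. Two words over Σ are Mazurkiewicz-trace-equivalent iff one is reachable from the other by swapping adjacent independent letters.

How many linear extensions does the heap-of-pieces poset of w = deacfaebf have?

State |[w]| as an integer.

#0=d has no predecessor
#1=e depends on [0:d]
#2=a has no predecessor
#3=c depends on [0:d]
#4=f depends on [1:e, 3:c]
#5=a depends on [2:a]
#6=e depends on [4:f]
#7=b has no predecessor
#8=f depends on [6:e]
sources: [0:d, 2:a, 7:b]
N(rest) = Σ N(rest − s) over sources s of rest; N(one piece) = 1:
  size 1 → [5]=1  [7]=1  [8]=1
  size 2 → [2,5]=1  [5,7]=2  [5,8]=2  [6,8]=1  [7,8]=2
  size 3 → [2,5,7]=3  [2,5,8]=3  [4,6,8]=1  [5,6,8]=3  [5,7,8]=6  [6,7,8]=3
  size 4 → [1,4,6,8]=1  [2,5,6,8]=6  [2,5,7,8]=12  [3,4,6,8]=1  [4,5,6,8]=4  [4,6,7,8]=4  [5,6,7,8]=12
  size 5 → [1,3,4,6,8]=2  [1,4,5,6,8]=5  [1,4,6,7,8]=5  [2,4,5,6,8]=10  [2,5,6,7,8]=30  [3,4,5,6,8]=5  [3,4,6,7,8]=5  [4,5,6,7,8]=20
  size 6 → [0,1,3,4,6,8]=2  [1,2,4,5,6,8]=15  [1,3,4,5,6,8]=12  [1,3,4,6,7,8]=12  [1,4,5,6,7,8]=30  [2,3,4,5,6,8]=15  [2,4,5,6,7,8]=60  [3,4,5,6,7,8]=30
  size 7 → [0,1,3,4,5,6,8]=14  [0,1,3,4,6,7,8]=14  [1,2,3,4,5,6,8]=42  [1,2,4,5,6,7,8]=105  [1,3,4,5,6,7,8]=84  [2,3,4,5,6,7,8]=105
  first=0(d) contributes 336
  first=2(a) contributes 112
  first=7(b) contributes 56
|[w]| = 504

504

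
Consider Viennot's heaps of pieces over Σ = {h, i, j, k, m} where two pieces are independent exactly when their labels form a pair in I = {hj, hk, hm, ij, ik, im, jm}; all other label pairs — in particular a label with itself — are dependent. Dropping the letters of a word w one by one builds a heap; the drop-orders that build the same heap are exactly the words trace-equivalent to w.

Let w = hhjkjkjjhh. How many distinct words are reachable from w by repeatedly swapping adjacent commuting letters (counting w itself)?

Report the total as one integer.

210

0(h) covers ∅
1(h) covers 0:h
2(j) covers ∅
3(k) covers 2:j
4(j) covers 3:k
5(k) covers 4:j
6(j) covers 5:k
7(j) covers 6:j
8(h) covers 1:h
9(h) covers 8:h
floor of heap: 0:h, 2:j
completions by unplaced set U, small U first (add the entries for U minus each lowest piece of U):
  |U|=1: {7}:1  {9}:1
  |U|=2: {6,7}:1  {7,9}:2  {8,9}:1
  |U|=3: {1,8,9}:1  {5,6,7}:1  {6,7,9}:3  {7,8,9}:3
  |U|=4: {0,1,8,9}:1  {1,7,8,9}:4  {4,5,6,7}:1  {5,6,7,9}:4  {6,7,8,9}:6
  |U|=5: {0,1,7,8,9}:5  {1,6,7,8,9}:10  {3,4,5,6,7}:1  {4,5,6,7,9}:5  {5,6,7,8,9}:10
  |U|=6: {0,1,6,7,8,9}:15  {1,5,6,7,8,9}:20  {2,3,4,5,6,7}:1  {3,4,5,6,7,9}:6  {4,5,6,7,8,9}:15
  |U|=7: {0,1,5,6,7,8,9}:35  {1,4,5,6,7,8,9}:35  {2,3,4,5,6,7,9}:7  {3,4,5,6,7,8,9}:21
  |U|=8: {0,1,4,5,6,7,8,9}:70  {1,3,4,5,6,7,8,9}:56  {2,3,4,5,6,7,8,9}:28
  start at 0(h): 84
  start at 2(j): 126
sum over floor = 210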